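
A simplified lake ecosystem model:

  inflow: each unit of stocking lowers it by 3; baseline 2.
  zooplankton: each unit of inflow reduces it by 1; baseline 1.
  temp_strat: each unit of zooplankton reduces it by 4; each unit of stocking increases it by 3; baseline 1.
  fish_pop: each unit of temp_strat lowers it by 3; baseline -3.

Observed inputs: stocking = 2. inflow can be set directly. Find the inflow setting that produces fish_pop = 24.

inflow = -3

Intervening on inflow fixes its value directly, overriding its dependence on stocking.
Substituting into the temp_strat equation gives temp_strat = 4*inflow + 3.
Substituting into the fish_pop equation gives fish_pop = -12*inflow - 12.
Solve -12*inflow - 12 = 24: inflow = (24 + 12) / -12 = -3.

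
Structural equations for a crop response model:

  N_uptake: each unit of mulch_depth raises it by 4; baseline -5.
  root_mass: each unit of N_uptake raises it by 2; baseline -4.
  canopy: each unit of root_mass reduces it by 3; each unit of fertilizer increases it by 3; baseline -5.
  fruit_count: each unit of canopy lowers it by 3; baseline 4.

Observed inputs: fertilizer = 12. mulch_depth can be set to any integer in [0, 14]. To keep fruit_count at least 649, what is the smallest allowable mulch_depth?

Substituting into the root_mass equation gives root_mass = 8*mulch_depth - 14.
canopy becomes -24*mulch_depth + 73.
So fruit_count = 72*mulch_depth - 215.
Require 72*mulch_depth - 215 ≥ 649, so mulch_depth ≥ 12.
The smallest integer in [0, 14] satisfying this is 12.

mulch_depth = 12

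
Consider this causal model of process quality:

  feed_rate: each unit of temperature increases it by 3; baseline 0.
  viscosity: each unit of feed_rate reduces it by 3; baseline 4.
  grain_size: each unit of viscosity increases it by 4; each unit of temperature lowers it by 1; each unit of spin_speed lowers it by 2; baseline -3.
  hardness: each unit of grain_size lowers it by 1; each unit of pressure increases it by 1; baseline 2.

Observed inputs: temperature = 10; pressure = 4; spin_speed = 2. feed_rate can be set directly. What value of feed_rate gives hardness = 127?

feed_rate = 10

Intervening on feed_rate fixes its value directly, overriding its dependence on temperature.
Substituting into the grain_size equation gives grain_size = -12*feed_rate - 1.
Substituting into the hardness equation gives hardness = 12*feed_rate + 7.
Solve 12*feed_rate + 7 = 127: feed_rate = (127 - 7) / 12 = 10.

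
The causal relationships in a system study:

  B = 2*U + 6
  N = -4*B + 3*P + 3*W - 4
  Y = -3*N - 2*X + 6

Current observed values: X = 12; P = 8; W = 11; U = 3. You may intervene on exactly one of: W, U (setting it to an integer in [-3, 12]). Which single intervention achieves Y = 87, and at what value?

set U = 8

Intervening on W: Y = -9*W + 66. Reaching 87 requires W = -7/3, not an integer.
Intervening on U: with other inputs at their observed values, Y = 24*U - 105. Solving for 87 gives U = 8, within [-3, 12].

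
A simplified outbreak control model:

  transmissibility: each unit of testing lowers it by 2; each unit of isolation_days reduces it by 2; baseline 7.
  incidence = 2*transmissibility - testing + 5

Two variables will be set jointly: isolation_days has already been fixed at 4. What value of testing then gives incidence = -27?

testing = 6

With isolation_days held at 4:
Substituting into the transmissibility equation gives transmissibility = -2*testing - 1.
So incidence = -5*testing + 3.
Solve -5*testing + 3 = -27: testing = (-27 - 3) / -5 = 6.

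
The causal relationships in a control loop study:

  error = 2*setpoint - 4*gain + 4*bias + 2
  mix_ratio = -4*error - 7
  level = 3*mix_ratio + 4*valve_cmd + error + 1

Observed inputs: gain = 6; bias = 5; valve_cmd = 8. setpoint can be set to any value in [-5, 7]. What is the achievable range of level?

Substituting into the error equation gives error = 2*setpoint - 2.
mix_ratio becomes -8*setpoint + 1.
Substituting into the level equation gives level = -22*setpoint + 34.
Linear in setpoint, so extremes are at the endpoints: setpoint = -5 gives level = 144; setpoint = 7 gives level = -120.

-120 to 144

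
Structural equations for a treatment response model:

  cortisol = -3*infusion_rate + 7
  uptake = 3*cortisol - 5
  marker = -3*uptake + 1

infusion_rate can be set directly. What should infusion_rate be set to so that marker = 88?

Substituting into the uptake equation gives uptake = -9*infusion_rate + 16.
Substituting into the marker equation gives marker = 27*infusion_rate - 47.
Solve 27*infusion_rate - 47 = 88: infusion_rate = (88 + 47) / 27 = 5.

infusion_rate = 5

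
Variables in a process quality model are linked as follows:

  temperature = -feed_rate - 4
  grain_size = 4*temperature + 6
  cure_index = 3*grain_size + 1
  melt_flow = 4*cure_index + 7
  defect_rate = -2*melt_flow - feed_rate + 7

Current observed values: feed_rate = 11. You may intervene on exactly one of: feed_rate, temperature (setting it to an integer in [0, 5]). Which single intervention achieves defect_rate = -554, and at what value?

set temperature = 4

Intervening on feed_rate: defect_rate = 95*feed_rate + 225. Reaching -554 requires feed_rate = -41/5, not an integer.
Intervening on temperature: with other inputs at their observed values, defect_rate = -96*temperature - 170. Solving for -554 gives temperature = 4, within [0, 5].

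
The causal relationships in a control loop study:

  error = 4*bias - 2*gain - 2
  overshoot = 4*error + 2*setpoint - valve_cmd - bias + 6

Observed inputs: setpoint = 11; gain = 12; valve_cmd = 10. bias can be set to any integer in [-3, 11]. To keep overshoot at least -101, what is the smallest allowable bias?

Substituting into the error equation gives error = 4*bias - 26.
Substituting into the overshoot equation gives overshoot = 15*bias - 86.
Require 15*bias - 86 ≥ -101, so bias ≥ -1.
The smallest integer in [-3, 11] satisfying this is -1.

bias = -1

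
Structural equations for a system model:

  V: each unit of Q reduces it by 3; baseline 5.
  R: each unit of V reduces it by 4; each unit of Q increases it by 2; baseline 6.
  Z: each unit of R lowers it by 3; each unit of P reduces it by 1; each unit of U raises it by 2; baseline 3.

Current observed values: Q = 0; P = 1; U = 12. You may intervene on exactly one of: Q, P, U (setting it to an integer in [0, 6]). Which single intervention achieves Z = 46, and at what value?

set U = 1

Intervening on Q: Z = -42*Q + 68. Reaching 46 requires Q = 11/21, not an integer.
Intervening on P: Z = -P + 69. Reaching 46 requires P = 23, outside [0, 6].
Intervening on U: with other inputs at their observed values, Z = 2*U + 44. Solving for 46 gives U = 1, within [0, 6].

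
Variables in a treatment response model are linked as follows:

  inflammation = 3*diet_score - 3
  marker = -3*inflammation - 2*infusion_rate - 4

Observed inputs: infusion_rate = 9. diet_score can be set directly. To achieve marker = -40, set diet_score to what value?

Substituting into the marker equation gives marker = -9*diet_score - 13.
Solve -9*diet_score - 13 = -40: diet_score = (-40 + 13) / -9 = 3.

diet_score = 3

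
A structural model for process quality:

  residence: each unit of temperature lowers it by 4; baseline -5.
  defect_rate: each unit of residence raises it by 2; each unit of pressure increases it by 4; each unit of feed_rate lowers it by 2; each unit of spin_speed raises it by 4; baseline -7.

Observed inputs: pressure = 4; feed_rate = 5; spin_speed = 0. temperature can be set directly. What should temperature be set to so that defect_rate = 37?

temperature = -6

Substituting into the defect_rate equation gives defect_rate = -8*temperature - 11.
Solve -8*temperature - 11 = 37: temperature = (37 + 11) / -8 = -6.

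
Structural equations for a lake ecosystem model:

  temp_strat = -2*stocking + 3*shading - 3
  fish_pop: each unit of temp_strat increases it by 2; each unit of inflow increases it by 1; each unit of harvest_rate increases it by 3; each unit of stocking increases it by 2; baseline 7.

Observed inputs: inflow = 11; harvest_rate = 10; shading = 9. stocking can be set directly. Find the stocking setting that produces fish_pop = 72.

Substituting into the temp_strat equation gives temp_strat = -2*stocking + 24.
This gives fish_pop = -2*stocking + 96.
Solve -2*stocking + 96 = 72: stocking = (72 - 96) / -2 = 12.

stocking = 12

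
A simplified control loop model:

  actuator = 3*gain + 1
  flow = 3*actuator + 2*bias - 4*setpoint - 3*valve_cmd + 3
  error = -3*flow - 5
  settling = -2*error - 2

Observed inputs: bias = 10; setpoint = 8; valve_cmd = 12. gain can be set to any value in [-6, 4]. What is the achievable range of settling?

Substituting into the flow equation gives flow = 9*gain - 42.
error becomes -27*gain + 121.
So settling = 54*gain - 244.
Linear in gain, so extremes are at the endpoints: gain = -6 gives settling = -568; gain = 4 gives settling = -28.

-568 to -28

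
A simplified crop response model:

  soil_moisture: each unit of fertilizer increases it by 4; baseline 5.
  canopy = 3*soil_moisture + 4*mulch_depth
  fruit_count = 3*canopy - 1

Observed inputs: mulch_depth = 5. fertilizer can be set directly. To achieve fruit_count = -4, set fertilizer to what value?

fertilizer = -3

Substituting into the canopy equation gives canopy = 12*fertilizer + 35.
Substituting into the fruit_count equation gives fruit_count = 36*fertilizer + 104.
Solve 36*fertilizer + 104 = -4: fertilizer = (-4 - 104) / 36 = -3.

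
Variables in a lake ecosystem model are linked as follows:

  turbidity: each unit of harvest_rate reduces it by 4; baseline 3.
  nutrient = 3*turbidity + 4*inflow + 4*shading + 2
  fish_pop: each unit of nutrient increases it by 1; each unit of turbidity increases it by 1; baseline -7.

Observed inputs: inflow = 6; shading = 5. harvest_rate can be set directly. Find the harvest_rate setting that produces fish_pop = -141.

Substituting into the nutrient equation gives nutrient = -12*harvest_rate + 55.
Substituting into the fish_pop equation gives fish_pop = -16*harvest_rate + 51.
Solve -16*harvest_rate + 51 = -141: harvest_rate = (-141 - 51) / -16 = 12.

harvest_rate = 12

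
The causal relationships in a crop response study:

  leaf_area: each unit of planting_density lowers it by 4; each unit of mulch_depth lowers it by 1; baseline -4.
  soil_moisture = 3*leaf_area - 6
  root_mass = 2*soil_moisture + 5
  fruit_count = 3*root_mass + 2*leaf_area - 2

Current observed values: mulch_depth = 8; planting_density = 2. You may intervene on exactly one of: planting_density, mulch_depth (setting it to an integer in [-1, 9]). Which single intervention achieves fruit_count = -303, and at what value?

Intervening on planting_density: fruit_count = -80*planting_density - 263. Reaching -303 requires planting_density = 1/2, not an integer.
Intervening on mulch_depth: with other inputs at their observed values, fruit_count = -20*mulch_depth - 263. Solving for -303 gives mulch_depth = 2, within [-1, 9].

set mulch_depth = 2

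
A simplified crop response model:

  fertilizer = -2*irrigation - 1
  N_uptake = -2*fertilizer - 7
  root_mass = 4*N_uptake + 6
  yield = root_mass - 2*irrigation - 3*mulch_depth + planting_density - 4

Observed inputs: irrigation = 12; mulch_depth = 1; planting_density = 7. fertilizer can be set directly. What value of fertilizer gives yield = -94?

Intervening on fertilizer fixes its value directly, overriding its dependence on irrigation.
Substituting into the root_mass equation gives root_mass = -8*fertilizer - 22.
This gives yield = -8*fertilizer - 46.
Solve -8*fertilizer - 46 = -94: fertilizer = (-94 + 46) / -8 = 6.

fertilizer = 6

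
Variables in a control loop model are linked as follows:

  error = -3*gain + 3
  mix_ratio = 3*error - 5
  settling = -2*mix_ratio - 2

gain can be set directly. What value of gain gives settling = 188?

Substituting into the mix_ratio equation gives mix_ratio = -9*gain + 4.
So settling = 18*gain - 10.
Solve 18*gain - 10 = 188: gain = (188 + 10) / 18 = 11.

gain = 11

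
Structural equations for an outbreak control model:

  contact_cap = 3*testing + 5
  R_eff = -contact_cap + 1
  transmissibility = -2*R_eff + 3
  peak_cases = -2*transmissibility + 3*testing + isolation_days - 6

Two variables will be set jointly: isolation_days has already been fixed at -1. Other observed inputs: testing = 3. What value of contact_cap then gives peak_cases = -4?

contact_cap = 1

With isolation_days held at -1:
Intervening on contact_cap fixes its value directly, overriding its dependence on testing.
Substituting into the transmissibility equation gives transmissibility = 2*contact_cap + 1.
Substituting into the peak_cases equation gives peak_cases = -4*contact_cap.
Solve -4*contact_cap = -4: contact_cap = -4 / -4 = 1.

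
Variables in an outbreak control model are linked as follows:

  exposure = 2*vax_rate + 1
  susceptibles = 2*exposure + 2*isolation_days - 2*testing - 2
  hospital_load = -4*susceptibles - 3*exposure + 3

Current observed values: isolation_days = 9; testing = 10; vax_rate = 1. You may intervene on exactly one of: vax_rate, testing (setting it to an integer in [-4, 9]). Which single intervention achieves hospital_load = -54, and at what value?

Intervening on vax_rate: hospital_load = -22*vax_rate + 8. Reaching -54 requires vax_rate = 31/11, not an integer.
Intervening on testing: with other inputs at their observed values, hospital_load = 8*testing - 94. Solving for -54 gives testing = 5, within [-4, 9].

set testing = 5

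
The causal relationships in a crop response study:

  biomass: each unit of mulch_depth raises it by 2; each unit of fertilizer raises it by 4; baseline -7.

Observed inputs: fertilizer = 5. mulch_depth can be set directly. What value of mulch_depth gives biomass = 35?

Substituting into the biomass equation gives biomass = 2*mulch_depth + 13.
Solve 2*mulch_depth + 13 = 35: mulch_depth = (35 - 13) / 2 = 11.

mulch_depth = 11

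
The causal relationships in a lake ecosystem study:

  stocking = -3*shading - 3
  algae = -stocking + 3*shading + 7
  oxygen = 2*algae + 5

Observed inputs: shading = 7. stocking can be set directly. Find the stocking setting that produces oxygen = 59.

stocking = 1

Intervening on stocking fixes its value directly, overriding its dependence on shading.
Substituting into the algae equation gives algae = -stocking + 28.
So oxygen = -2*stocking + 61.
Solve -2*stocking + 61 = 59: stocking = (59 - 61) / -2 = 1.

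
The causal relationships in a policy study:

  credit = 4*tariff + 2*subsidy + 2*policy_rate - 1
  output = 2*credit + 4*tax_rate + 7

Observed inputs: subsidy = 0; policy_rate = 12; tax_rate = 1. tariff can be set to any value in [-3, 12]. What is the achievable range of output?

Substituting into the credit equation gives credit = 4*tariff + 23.
So output = 8*tariff + 57.
Linear in tariff, so extremes are at the endpoints: tariff = -3 gives output = 33; tariff = 12 gives output = 153.

33 to 153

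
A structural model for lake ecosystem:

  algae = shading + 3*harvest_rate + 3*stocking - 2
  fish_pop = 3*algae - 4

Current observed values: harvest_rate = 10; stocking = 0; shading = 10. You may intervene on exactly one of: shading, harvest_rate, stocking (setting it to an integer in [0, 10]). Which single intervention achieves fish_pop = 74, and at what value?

set harvest_rate = 6

Intervening on shading: fish_pop = 3*shading + 80. Reaching 74 requires shading = -2, outside [0, 10].
Intervening on harvest_rate: with other inputs at their observed values, fish_pop = 9*harvest_rate + 20. Solving for 74 gives harvest_rate = 6, within [0, 10].
Intervening on stocking: fish_pop = 9*stocking + 110. Reaching 74 requires stocking = -4, outside [0, 10].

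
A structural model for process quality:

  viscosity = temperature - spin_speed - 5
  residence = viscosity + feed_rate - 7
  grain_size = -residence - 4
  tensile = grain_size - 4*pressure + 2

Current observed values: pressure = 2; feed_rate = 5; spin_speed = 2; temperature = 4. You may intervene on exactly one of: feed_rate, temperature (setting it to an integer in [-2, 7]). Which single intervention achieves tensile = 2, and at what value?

set feed_rate = -2

Intervening on feed_rate: with other inputs at their observed values, tensile = -feed_rate. Solving for 2 gives feed_rate = -2, within [-2, 7].
Intervening on temperature: tensile = -temperature - 1. Reaching 2 requires temperature = -3, outside [-2, 7].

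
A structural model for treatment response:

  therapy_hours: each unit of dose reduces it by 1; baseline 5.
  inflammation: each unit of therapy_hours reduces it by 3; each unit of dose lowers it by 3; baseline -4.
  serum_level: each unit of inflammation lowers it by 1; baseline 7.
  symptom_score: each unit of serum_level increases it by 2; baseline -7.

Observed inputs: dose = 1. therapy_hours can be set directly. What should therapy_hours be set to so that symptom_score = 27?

Intervening on therapy_hours fixes its value directly, overriding its dependence on dose.
Substituting into the inflammation equation gives inflammation = -3*therapy_hours - 7.
Substituting into the serum_level equation gives serum_level = 3*therapy_hours + 14.
Substituting into the symptom_score equation gives symptom_score = 6*therapy_hours + 21.
Solve 6*therapy_hours + 21 = 27: therapy_hours = (27 - 21) / 6 = 1.

therapy_hours = 1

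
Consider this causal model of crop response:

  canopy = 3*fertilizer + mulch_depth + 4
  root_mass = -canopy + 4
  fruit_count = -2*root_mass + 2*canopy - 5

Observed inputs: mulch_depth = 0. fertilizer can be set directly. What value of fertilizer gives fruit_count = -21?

fertilizer = -2

Substituting into the canopy equation gives canopy = 3*fertilizer + 4.
Substituting into the root_mass equation gives root_mass = -3*fertilizer.
Substituting into the fruit_count equation gives fruit_count = 12*fertilizer + 3.
Solve 12*fertilizer + 3 = -21: fertilizer = (-21 - 3) / 12 = -2.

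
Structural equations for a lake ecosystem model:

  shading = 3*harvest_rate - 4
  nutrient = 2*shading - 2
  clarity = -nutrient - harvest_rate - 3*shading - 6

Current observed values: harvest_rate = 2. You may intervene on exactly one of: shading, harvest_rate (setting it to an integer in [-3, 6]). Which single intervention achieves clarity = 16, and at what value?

Intervening on shading: clarity = -5*shading - 6. Reaching 16 requires shading = -22/5, not an integer.
Intervening on harvest_rate: with other inputs at their observed values, clarity = -16*harvest_rate + 16. Solving for 16 gives harvest_rate = 0, within [-3, 6].

set harvest_rate = 0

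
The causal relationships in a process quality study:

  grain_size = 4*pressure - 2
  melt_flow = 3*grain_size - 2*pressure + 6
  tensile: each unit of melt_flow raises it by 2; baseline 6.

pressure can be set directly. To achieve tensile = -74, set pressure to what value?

Substituting into the melt_flow equation gives melt_flow = 10*pressure.
Substituting into the tensile equation gives tensile = 20*pressure + 6.
Solve 20*pressure + 6 = -74: pressure = (-74 - 6) / 20 = -4.

pressure = -4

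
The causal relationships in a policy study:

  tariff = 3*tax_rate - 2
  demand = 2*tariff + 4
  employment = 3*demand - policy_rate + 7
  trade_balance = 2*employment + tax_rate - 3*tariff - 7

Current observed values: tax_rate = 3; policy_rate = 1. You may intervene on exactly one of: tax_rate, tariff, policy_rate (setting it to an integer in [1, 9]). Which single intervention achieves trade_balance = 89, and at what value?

Intervening on tax_rate: trade_balance = 28*tax_rate + 11. Reaching 89 requires tax_rate = 39/14, not an integer.
Intervening on tariff: trade_balance = 9*tariff + 32. Reaching 89 requires tariff = 19/3, not an integer.
Intervening on policy_rate: with other inputs at their observed values, trade_balance = -2*policy_rate + 97. Solving for 89 gives policy_rate = 4, within [1, 9].

set policy_rate = 4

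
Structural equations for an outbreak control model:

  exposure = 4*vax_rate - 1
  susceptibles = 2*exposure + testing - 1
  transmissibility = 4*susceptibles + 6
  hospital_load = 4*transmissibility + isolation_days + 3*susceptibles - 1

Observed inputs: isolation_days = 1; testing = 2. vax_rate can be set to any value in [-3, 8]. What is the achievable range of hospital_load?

-451 to 1221

Substituting into the susceptibles equation gives susceptibles = 8*vax_rate - 1.
transmissibility becomes 32*vax_rate + 2.
Substituting into the hospital_load equation gives hospital_load = 152*vax_rate + 5.
Linear in vax_rate, so extremes are at the endpoints: vax_rate = -3 gives hospital_load = -451; vax_rate = 8 gives hospital_load = 1221.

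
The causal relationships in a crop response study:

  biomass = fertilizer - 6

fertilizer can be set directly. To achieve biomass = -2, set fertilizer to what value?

fertilizer = 4

Solve fertilizer - 6 = -2: fertilizer = (-2 + 6) / 1 = 4.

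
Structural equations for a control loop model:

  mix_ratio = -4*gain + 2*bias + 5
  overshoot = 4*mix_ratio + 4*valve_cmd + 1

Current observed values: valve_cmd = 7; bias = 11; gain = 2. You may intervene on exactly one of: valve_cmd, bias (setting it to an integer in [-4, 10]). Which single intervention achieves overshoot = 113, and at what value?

Intervening on valve_cmd: with other inputs at their observed values, overshoot = 4*valve_cmd + 77. Solving for 113 gives valve_cmd = 9, within [-4, 10].
Intervening on bias: overshoot = 8*bias + 17. Reaching 113 requires bias = 12, outside [-4, 10].

set valve_cmd = 9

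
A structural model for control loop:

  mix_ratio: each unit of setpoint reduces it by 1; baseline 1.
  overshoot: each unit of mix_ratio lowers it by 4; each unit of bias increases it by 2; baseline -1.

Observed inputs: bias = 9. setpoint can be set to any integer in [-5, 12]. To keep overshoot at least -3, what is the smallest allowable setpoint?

Substituting into the overshoot equation gives overshoot = 4*setpoint + 13.
Require 4*setpoint + 13 ≥ -3, so setpoint ≥ -4.
The smallest integer in [-5, 12] satisfying this is -4.

setpoint = -4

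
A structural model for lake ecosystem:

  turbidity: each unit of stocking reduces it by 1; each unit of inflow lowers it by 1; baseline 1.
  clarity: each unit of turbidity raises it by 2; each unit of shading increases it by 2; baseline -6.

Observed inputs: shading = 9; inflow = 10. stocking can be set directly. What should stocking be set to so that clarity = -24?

Substituting into the turbidity equation gives turbidity = -stocking - 9.
So clarity = -2*stocking - 6.
Solve -2*stocking - 6 = -24: stocking = (-24 + 6) / -2 = 9.

stocking = 9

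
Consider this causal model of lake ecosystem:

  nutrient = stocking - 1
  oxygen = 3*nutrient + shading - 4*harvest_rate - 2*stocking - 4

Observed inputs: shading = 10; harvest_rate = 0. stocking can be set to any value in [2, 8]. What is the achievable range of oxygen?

Substituting into the oxygen equation gives oxygen = stocking + 3.
Linear in stocking, so extremes are at the endpoints: stocking = 2 gives oxygen = 5; stocking = 8 gives oxygen = 11.

5 to 11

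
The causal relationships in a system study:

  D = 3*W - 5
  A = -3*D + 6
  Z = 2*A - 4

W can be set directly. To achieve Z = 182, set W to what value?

Substituting into the A equation gives A = -9*W + 21.
This gives Z = -18*W + 38.
Solve -18*W + 38 = 182: W = (182 - 38) / -18 = -8.

W = -8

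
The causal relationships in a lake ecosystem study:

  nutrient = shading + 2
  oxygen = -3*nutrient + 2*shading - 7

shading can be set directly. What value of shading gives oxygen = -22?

Substituting into the oxygen equation gives oxygen = -shading - 13.
Solve -shading - 13 = -22: shading = (-22 + 13) / -1 = 9.

shading = 9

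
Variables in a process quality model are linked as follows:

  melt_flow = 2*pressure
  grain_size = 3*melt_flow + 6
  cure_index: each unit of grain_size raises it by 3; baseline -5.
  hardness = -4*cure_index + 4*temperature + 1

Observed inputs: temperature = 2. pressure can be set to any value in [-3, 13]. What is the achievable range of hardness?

Substituting into the grain_size equation gives grain_size = 6*pressure + 6.
cure_index becomes 18*pressure + 13.
Substituting into the hardness equation gives hardness = -72*pressure - 43.
Linear in pressure, so extremes are at the endpoints: pressure = -3 gives hardness = 173; pressure = 13 gives hardness = -979.

-979 to 173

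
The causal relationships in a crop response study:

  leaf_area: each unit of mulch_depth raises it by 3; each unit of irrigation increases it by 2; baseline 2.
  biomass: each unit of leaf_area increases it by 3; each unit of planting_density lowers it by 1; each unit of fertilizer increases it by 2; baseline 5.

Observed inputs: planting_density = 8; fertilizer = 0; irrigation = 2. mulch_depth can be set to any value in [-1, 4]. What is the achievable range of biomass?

6 to 51

Substituting into the leaf_area equation gives leaf_area = 3*mulch_depth + 6.
biomass becomes 9*mulch_depth + 15.
Linear in mulch_depth, so extremes are at the endpoints: mulch_depth = -1 gives biomass = 6; mulch_depth = 4 gives biomass = 51.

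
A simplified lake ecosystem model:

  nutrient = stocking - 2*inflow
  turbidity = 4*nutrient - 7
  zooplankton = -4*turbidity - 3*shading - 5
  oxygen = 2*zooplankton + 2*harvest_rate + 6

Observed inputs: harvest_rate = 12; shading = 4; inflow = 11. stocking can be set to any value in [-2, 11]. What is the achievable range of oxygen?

404 to 820

Substituting into the nutrient equation gives nutrient = stocking - 22.
Substituting into the turbidity equation gives turbidity = 4*stocking - 95.
Substituting into the zooplankton equation gives zooplankton = -16*stocking + 363.
oxygen becomes -32*stocking + 756.
Linear in stocking, so extremes are at the endpoints: stocking = -2 gives oxygen = 820; stocking = 11 gives oxygen = 404.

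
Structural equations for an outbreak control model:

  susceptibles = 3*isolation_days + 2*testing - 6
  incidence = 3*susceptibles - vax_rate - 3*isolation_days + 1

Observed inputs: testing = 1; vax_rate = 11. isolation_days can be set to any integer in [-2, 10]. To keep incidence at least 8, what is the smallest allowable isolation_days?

Substituting into the susceptibles equation gives susceptibles = 3*isolation_days - 4.
Substituting into the incidence equation gives incidence = 6*isolation_days - 22.
Require 6*isolation_days - 22 ≥ 8, so isolation_days ≥ 5.
The smallest integer in [-2, 10] satisfying this is 5.

isolation_days = 5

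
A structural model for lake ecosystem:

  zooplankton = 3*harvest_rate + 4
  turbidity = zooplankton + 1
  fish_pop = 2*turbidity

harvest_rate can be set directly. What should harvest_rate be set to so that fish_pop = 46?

Substituting into the turbidity equation gives turbidity = 3*harvest_rate + 5.
fish_pop becomes 6*harvest_rate + 10.
Solve 6*harvest_rate + 10 = 46: harvest_rate = (46 - 10) / 6 = 6.

harvest_rate = 6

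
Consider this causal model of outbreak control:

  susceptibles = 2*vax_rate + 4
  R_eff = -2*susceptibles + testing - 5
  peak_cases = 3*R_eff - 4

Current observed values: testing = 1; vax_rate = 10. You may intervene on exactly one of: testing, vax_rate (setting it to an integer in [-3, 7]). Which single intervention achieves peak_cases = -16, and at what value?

Intervening on testing: peak_cases = 3*testing - 163. Reaching -16 requires testing = 49, outside [-3, 7].
Intervening on vax_rate: with other inputs at their observed values, peak_cases = -12*vax_rate - 40. Solving for -16 gives vax_rate = -2, within [-3, 7].

set vax_rate = -2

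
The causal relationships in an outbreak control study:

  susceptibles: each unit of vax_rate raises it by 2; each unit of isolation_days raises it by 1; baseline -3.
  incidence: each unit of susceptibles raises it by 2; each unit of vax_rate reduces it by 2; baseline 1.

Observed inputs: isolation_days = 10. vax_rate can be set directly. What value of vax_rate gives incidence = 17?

vax_rate = 1

Substituting into the susceptibles equation gives susceptibles = 2*vax_rate + 7.
incidence becomes 2*vax_rate + 15.
Solve 2*vax_rate + 15 = 17: vax_rate = (17 - 15) / 2 = 1.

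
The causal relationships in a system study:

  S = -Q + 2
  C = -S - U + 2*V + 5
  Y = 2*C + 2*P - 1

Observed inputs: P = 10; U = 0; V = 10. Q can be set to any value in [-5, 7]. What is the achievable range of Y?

55 to 79

Substituting into the C equation gives C = Q + 23.
This gives Y = 2*Q + 65.
Linear in Q, so extremes are at the endpoints: Q = -5 gives Y = 55; Q = 7 gives Y = 79.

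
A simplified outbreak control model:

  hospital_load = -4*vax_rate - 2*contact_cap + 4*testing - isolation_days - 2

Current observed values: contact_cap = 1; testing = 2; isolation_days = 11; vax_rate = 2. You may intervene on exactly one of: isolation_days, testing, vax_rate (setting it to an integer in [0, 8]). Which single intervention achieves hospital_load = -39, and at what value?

Intervening on isolation_days: hospital_load = -isolation_days - 4. Reaching -39 requires isolation_days = 35, outside [0, 8].
Intervening on testing: hospital_load = 4*testing - 23. Reaching -39 requires testing = -4, outside [0, 8].
Intervening on vax_rate: with other inputs at their observed values, hospital_load = -4*vax_rate - 7. Solving for -39 gives vax_rate = 8, within [0, 8].

set vax_rate = 8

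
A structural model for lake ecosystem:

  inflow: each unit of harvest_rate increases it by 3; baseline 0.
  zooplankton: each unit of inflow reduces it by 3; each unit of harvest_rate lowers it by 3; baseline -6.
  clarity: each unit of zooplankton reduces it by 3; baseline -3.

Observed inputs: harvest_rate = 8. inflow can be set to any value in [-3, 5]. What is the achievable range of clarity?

Intervening on inflow fixes its value directly, overriding its dependence on harvest_rate.
Substituting into the zooplankton equation gives zooplankton = -3*inflow - 30.
Substituting into the clarity equation gives clarity = 9*inflow + 87.
Linear in inflow, so extremes are at the endpoints: inflow = -3 gives clarity = 60; inflow = 5 gives clarity = 132.

60 to 132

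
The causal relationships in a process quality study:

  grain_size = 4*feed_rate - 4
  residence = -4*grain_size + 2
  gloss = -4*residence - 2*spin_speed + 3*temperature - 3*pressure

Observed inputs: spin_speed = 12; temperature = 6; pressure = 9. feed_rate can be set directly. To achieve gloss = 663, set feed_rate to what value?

feed_rate = 12

Substituting into the residence equation gives residence = -16*feed_rate + 18.
So gloss = 64*feed_rate - 105.
Solve 64*feed_rate - 105 = 663: feed_rate = (663 + 105) / 64 = 12.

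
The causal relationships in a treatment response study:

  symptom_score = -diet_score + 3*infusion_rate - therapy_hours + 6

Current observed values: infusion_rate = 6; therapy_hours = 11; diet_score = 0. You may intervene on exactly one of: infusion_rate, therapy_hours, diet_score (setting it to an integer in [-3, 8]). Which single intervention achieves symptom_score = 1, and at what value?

Intervening on infusion_rate: with other inputs at their observed values, symptom_score = 3*infusion_rate - 5. Solving for 1 gives infusion_rate = 2, within [-3, 8].
Intervening on therapy_hours: symptom_score = -therapy_hours + 24. Reaching 1 requires therapy_hours = 23, outside [-3, 8].
Intervening on diet_score: symptom_score = -diet_score + 13. Reaching 1 requires diet_score = 12, outside [-3, 8].

set infusion_rate = 2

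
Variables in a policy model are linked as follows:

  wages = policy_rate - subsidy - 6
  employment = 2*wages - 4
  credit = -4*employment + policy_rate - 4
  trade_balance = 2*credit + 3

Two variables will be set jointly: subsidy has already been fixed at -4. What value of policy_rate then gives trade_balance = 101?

policy_rate = -3

With subsidy held at -4:
Substituting into the wages equation gives wages = policy_rate - 2.
Substituting into the employment equation gives employment = 2*policy_rate - 8.
credit becomes -7*policy_rate + 28.
This gives trade_balance = -14*policy_rate + 59.
Solve -14*policy_rate + 59 = 101: policy_rate = (101 - 59) / -14 = -3.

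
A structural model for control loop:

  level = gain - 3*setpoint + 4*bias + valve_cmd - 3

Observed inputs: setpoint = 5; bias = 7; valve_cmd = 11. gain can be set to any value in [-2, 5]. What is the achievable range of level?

19 to 26

Substituting into the level equation gives level = gain + 21.
Linear in gain, so extremes are at the endpoints: gain = -2 gives level = 19; gain = 5 gives level = 26.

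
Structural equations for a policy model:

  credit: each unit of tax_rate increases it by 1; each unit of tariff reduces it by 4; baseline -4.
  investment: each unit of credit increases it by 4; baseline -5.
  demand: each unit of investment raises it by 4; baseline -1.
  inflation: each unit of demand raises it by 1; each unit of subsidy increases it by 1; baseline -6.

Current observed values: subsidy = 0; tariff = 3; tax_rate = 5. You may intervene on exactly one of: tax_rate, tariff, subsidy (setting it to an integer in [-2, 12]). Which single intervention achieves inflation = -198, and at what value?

Intervening on tax_rate: inflation = 16*tax_rate - 283. Reaching -198 requires tax_rate = 85/16, not an integer.
Intervening on tariff: inflation = -64*tariff - 11. Reaching -198 requires tariff = 187/64, not an integer.
Intervening on subsidy: with other inputs at their observed values, inflation = subsidy - 203. Solving for -198 gives subsidy = 5, within [-2, 12].

set subsidy = 5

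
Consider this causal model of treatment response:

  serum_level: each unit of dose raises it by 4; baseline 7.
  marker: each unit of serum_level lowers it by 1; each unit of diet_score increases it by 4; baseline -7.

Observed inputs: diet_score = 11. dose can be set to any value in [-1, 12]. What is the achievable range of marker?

-18 to 34

Substituting into the marker equation gives marker = -4*dose + 30.
Linear in dose, so extremes are at the endpoints: dose = -1 gives marker = 34; dose = 12 gives marker = -18.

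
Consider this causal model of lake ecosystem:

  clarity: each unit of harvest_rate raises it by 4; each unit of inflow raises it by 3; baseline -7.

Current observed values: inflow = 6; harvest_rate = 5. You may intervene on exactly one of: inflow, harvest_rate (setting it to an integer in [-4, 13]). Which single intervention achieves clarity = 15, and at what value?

set harvest_rate = 1

Intervening on inflow: clarity = 3*inflow + 13. Reaching 15 requires inflow = 2/3, not an integer.
Intervening on harvest_rate: with other inputs at their observed values, clarity = 4*harvest_rate + 11. Solving for 15 gives harvest_rate = 1, within [-4, 13].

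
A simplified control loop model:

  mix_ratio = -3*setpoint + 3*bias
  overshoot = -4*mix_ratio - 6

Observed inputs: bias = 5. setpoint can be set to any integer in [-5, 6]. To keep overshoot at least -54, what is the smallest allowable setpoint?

Substituting into the mix_ratio equation gives mix_ratio = -3*setpoint + 15.
This gives overshoot = 12*setpoint - 66.
Require 12*setpoint - 66 ≥ -54, so setpoint ≥ 1.
The smallest integer in [-5, 6] satisfying this is 1.

setpoint = 1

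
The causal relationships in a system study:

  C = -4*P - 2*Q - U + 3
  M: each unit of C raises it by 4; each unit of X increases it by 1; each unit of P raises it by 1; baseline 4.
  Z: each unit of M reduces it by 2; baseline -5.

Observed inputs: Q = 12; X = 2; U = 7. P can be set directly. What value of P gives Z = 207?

P = 0

Substituting into the C equation gives C = -4*P - 28.
So M = -15*P - 106.
This gives Z = 30*P + 207.
Solve 30*P + 207 = 207: P = (207 - 207) / 30 = 0.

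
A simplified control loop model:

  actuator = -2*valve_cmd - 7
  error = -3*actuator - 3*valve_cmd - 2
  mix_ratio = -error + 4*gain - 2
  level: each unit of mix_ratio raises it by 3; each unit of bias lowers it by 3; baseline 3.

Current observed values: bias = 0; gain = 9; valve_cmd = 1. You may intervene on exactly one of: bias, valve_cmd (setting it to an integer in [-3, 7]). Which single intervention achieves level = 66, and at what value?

Intervening on bias: level = -3*bias + 39. Reaching 66 requires bias = -9, outside [-3, 7].
Intervening on valve_cmd: with other inputs at their observed values, level = -9*valve_cmd + 48. Solving for 66 gives valve_cmd = -2, within [-3, 7].

set valve_cmd = -2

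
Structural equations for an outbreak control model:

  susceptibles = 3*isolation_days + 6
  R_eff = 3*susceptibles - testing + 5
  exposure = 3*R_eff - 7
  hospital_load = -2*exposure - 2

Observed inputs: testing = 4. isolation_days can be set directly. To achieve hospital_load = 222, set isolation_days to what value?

isolation_days = -6

Substituting into the R_eff equation gives R_eff = 9*isolation_days + 19.
Substituting into the exposure equation gives exposure = 27*isolation_days + 50.
So hospital_load = -54*isolation_days - 102.
Solve -54*isolation_days - 102 = 222: isolation_days = (222 + 102) / -54 = -6.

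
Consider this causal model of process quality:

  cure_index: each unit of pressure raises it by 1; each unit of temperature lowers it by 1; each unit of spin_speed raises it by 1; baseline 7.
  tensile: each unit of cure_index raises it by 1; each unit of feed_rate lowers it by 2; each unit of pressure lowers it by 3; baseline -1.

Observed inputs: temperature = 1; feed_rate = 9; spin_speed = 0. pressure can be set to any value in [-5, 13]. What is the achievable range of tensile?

Substituting into the cure_index equation gives cure_index = pressure + 6.
So tensile = -2*pressure - 13.
Linear in pressure, so extremes are at the endpoints: pressure = -5 gives tensile = -3; pressure = 13 gives tensile = -39.

-39 to -3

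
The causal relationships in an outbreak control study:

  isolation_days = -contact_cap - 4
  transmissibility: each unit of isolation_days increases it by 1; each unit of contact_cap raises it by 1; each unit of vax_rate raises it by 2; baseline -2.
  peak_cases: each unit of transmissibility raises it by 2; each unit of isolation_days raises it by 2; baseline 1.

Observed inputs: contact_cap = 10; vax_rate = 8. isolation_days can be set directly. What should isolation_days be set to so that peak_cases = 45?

Intervening on isolation_days fixes its value directly, overriding its dependence on contact_cap.
Substituting into the transmissibility equation gives transmissibility = isolation_days + 24.
Substituting into the peak_cases equation gives peak_cases = 4*isolation_days + 49.
Solve 4*isolation_days + 49 = 45: isolation_days = (45 - 49) / 4 = -1.

isolation_days = -1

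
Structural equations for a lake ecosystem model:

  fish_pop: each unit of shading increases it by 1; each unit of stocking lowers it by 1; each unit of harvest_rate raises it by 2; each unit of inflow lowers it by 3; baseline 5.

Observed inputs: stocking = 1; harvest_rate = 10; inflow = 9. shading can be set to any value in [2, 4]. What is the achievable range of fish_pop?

-1 to 1

Substituting into the fish_pop equation gives fish_pop = shading - 3.
Linear in shading, so extremes are at the endpoints: shading = 2 gives fish_pop = -1; shading = 4 gives fish_pop = 1.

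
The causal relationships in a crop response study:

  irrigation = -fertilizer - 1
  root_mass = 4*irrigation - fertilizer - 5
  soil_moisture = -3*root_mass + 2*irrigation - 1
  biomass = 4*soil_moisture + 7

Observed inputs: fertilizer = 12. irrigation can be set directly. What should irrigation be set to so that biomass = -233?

irrigation = 11

Intervening on irrigation fixes its value directly, overriding its dependence on fertilizer.
Substituting into the root_mass equation gives root_mass = 4*irrigation - 17.
Substituting into the soil_moisture equation gives soil_moisture = -10*irrigation + 50.
So biomass = -40*irrigation + 207.
Solve -40*irrigation + 207 = -233: irrigation = (-233 - 207) / -40 = 11.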